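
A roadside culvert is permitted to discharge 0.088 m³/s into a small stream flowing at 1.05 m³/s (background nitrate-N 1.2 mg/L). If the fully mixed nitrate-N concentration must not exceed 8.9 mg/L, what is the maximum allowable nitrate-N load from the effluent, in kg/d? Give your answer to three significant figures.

766 kg/d

Mass balance at the limit: 1.050·1.200 + 0.08800·Cₑ = 1.138·8.9 → Cₑ = 100.8 mg/L.
Load = 0.08800 m³/s × 100.8 g/m³ × 86 400 s/d = 766.2 kg/d.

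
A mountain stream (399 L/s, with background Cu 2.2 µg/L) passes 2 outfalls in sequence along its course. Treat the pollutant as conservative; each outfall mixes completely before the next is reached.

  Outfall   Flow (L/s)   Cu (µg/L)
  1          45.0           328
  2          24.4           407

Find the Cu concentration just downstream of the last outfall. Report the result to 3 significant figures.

Below outfall 1: Q → 444.0 L/s, C = (399.0·2.200 + 45.00·328.0)/444.0 = 35.22 µg/L.
Below outfall 2: Q → 468.4 L/s, C = (444.0·35.22 + 24.40·407.0)/468.4 = 54.59 µg/L.

54.6 µg/L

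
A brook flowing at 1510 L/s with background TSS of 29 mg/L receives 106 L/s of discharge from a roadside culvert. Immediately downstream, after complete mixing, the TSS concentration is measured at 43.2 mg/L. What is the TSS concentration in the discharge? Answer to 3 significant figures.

245 mg/L

Mass balance: 1510·29.00 + 106.0·Cₑ = 1616·43.20
→ Cₑ = (1616·43.20 − 1510·29.00) / 106.0 = 245.5 mg/L.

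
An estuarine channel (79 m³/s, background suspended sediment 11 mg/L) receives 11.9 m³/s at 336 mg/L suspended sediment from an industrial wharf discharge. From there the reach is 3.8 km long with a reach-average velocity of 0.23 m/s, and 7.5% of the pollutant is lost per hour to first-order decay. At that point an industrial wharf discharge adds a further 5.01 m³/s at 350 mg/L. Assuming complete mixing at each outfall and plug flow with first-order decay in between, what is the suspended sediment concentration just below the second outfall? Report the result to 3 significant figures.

53.8 mg/L

After mixing, C = (79.00·11.00 + 11.90·336.0) / 90.90 = 4867/90.90 = 53.55 mg/L; combined flow 90.90 m³/s.
Travel time t = 3.8·1000 / 0.23 = 16520 s = 4.589 h.
7.5%/h lost → k = −ln(1 − 0.075) = 0.07796 h⁻¹.
Decay over the reach: 53.55·exp(−kt) = 53.55·0.6992 = 37.44 mg/L.
At the second outfall, C = (90.90·37.44 + 5.010·350.0) / (90.90 + 5.010) = 53.77 mg/L.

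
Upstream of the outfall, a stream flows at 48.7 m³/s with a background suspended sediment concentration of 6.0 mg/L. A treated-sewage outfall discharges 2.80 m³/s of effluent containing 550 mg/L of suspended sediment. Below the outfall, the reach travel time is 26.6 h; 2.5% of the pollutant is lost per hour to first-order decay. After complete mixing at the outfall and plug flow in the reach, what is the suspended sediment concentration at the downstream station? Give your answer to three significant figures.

18.1 mg/L

Mass balance: C = (48.70·6.000 + 2.800·550.0) / 51.50 = 1832/51.50 = 35.58 mg/L.
2.5%/h lost → k = −ln(1 − 0.025) = 0.02532 h⁻¹.
Applying C = C₀e^(−kt): 35.58 × 0.5099 = 18.14 mg/L.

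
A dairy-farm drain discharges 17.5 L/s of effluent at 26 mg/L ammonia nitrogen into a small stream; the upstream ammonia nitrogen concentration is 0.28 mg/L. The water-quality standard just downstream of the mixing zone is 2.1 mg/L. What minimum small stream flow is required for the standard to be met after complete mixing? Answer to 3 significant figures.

230 L/s

Set C_mix = 2.1: (Q·0.2800 + 17.50·26.00) / (Q + 17.50) = 2.1
→ Q = 17.50·(26.00 − 2.1)/(2.1 − 0.2800) = 229.8 L/s.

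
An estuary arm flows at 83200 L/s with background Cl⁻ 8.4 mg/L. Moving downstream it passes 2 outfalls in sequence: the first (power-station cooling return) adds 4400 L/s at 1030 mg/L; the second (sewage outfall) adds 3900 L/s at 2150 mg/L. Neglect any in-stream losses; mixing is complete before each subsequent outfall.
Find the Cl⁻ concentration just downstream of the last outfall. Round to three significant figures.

149 mg/L

Below outfall 1: Q → 87600 L/s, C = (83200·8.400 + 4400·1030)/87600 = 59.71 mg/L.
Below outfall 2: Q → 91500 L/s, C = (87600·59.71 + 3900·2150)/91500 = 148.8 mg/L.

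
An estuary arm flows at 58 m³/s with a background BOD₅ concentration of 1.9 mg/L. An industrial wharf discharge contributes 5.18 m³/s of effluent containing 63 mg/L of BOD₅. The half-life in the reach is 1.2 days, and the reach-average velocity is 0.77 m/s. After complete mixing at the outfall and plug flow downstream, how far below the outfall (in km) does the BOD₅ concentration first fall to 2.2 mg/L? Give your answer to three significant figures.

Flow-weighted average: C = (58.00·1.900 + 5.180·63.00) / 63.18 = 436.5/63.18 = 6.909 mg/L.
Half-life 1.2 d → k = ln 2 / 1.2 = 0.5776 d⁻¹.
Set 6.909·exp(−k·t) = 2.2 → t = ln(6.909/2.2)/k = 171200 s = 47.55 h.
Distance = v·t = 0.77·171200 = 131800 m = 131.8 km.

132 km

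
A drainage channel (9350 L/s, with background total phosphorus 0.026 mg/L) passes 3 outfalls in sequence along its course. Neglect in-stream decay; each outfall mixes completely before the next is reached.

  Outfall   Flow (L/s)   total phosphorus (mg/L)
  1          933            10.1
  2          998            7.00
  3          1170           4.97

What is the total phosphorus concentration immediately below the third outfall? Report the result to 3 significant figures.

1.80 mg/L

Below outfall 1: Q → 10280 L/s, C = (9350·0.02600 + 933.0·10.10)/10280 = 0.9400 mg/L.
Below outfall 2: Q → 11280 L/s, C = (10280·0.9400 + 998.0·7.000)/11280 = 1.476 mg/L.
Below outfall 3: Q → 12450 L/s, C = (11280·1.476 + 1170·4.970)/12450 = 1.804 mg/L.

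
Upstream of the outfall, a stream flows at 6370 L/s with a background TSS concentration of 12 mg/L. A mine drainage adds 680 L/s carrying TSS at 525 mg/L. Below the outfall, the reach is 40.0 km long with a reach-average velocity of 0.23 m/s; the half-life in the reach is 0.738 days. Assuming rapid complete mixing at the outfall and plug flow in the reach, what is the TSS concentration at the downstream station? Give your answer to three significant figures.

9.28 mg/L

After mixing, C = (6370·12.00 + 680.0·525.0) / 7050 = 433400/7050 = 61.48 mg/L.
Travel time t = 40.0·1000 / 0.23 = 173900 s = 48.31 h.
Half-life 0.738 d → k = ln 2 / 0.738 = 0.9392 d⁻¹.
Decay over the reach: 61.48·exp(−kt) = 61.48·0.1510 = 9.283 mg/L.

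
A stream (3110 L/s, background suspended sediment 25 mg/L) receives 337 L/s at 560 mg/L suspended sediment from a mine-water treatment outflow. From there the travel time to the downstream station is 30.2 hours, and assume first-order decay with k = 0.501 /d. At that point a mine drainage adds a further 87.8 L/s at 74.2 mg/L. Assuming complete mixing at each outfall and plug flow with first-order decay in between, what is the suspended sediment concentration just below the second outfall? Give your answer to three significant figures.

42.0 mg/L

Conservation of mass: C = (3110·25.00 + 337.0·560.0) / 3447 = 266500/3447 = 77.30 mg/L; combined flow 3447 L/s.
First-order decay: C = 77.30·exp(−k·t) = 77.30·0.5324 = 41.15 mg/L.
At the second outfall, C = (3447·41.15 + 87.80·74.20) / (3447 + 87.80) = 41.98 mg/L.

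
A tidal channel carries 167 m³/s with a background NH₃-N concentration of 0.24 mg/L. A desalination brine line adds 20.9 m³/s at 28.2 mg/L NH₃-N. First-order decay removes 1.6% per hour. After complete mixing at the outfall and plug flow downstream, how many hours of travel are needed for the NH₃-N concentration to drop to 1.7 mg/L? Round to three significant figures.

42.1 h

Mixed concentration C = ΣQC/ΣQ = (167.0·0.2400 + 20.90·28.20) / 187.9 = 629.5/187.9 = 3.350 mg/L.
1.6%/h lost → k = −ln(1 − 0.016) = 0.01613 h⁻¹.
3.350·exp(−k·t) = 1.7 → t = ln(3.350/1.7)/k = 151400 s = 42.06 h.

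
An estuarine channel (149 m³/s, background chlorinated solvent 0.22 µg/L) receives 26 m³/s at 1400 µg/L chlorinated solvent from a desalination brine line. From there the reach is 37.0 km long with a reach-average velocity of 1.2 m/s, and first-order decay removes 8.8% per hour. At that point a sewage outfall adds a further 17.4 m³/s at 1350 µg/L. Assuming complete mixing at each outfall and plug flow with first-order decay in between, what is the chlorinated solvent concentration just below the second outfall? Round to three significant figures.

After mixing, C = (149.0·0.2200 + 26.00·1400) / 175.0 = 36430/175.0 = 208.2 µg/L; combined flow 175.0 m³/s.
Travel time t = 37.0·1000 / 1.2 = 30830 s = 8.565 h.
8.8%/h lost → k = −ln(1 − 0.088) = 0.09212 h⁻¹.
Decay over the reach: 208.2·exp(−kt) = 208.2·0.4543 = 94.58 µg/L.
At the second outfall, C = (175.0·94.58 + 17.40·1350) / (175.0 + 17.40) = 208.1 µg/L.

208 µg/L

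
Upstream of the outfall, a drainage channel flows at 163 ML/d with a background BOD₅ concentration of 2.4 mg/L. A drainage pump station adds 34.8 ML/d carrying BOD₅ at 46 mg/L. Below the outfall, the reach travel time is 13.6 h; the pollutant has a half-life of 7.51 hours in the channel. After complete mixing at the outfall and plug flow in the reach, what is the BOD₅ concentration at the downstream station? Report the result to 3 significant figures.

2.87 mg/L

Conservation of mass: C = (163.0·2.400 + 34.80·46.00) / 197.8 = 1992/197.8 = 10.07 mg/L.
Half-life 7.51 h → k = ln 2 / 7.51 = 0.09230 h⁻¹ = 2.215 d⁻¹.
First-order decay: C = 10.07·exp(−k·t) = 10.07·0.2850 = 2.870 mg/L.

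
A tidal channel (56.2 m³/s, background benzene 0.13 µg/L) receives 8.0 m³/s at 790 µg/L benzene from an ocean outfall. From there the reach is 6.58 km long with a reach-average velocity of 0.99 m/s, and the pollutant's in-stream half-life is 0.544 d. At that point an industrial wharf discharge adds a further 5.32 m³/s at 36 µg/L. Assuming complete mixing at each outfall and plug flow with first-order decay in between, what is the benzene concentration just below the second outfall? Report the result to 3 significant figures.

85.3 µg/L

After mixing, C = (56.20·0.1300 + 8.000·790.0) / 64.20 = 6327/64.20 = 98.56 µg/L; combined flow 64.20 m³/s.
Travel time t = 6.58·1000 / 0.99 = 6646 s = 1.846 h.
Half-life 0.544 d → k = ln 2 / 0.544 = 1.274 d⁻¹.
First-order decay: C = 98.56·exp(−k·t) = 98.56·0.9066 = 89.35 µg/L.
At the second outfall, C = (64.20·89.35 + 5.320·36.00) / (64.20 + 5.320) = 85.27 µg/L.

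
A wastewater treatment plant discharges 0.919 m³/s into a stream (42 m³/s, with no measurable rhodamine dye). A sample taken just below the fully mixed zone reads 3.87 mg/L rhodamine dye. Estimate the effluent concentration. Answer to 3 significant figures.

181 mg/L

Mass balance: 42.00·0 + 0.9190·Cₑ = 42.92·3.870
→ Cₑ = (42.92·3.870 − 42.00·0) / 0.9190 = 180.7 mg/L.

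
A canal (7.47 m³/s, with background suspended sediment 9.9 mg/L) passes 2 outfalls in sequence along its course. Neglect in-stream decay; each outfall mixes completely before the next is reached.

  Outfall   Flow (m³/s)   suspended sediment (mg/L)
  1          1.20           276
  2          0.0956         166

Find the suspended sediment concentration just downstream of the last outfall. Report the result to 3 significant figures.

48.0 mg/L

Below outfall 1: Q → 8.670 m³/s, C = (7.470·9.900 + 1.200·276.0)/8.670 = 46.73 mg/L.
Below outfall 2: Q → 8.766 m³/s, C = (8.670·46.73 + 0.09560·166.0)/8.766 = 48.03 mg/L.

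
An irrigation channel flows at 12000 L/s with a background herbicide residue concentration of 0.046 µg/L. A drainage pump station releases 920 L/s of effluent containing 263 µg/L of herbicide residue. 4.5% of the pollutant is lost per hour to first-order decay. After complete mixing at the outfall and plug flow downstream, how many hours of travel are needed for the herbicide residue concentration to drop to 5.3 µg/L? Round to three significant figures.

27.5 h

Flow-weighted average: C = (12000·0.04600 + 920.0·263.0) / 12920 = 242500/12920 = 18.77 µg/L.
4.5%/h lost → k = −ln(1 − 0.045) = 0.04604 h⁻¹.
18.77·exp(−k·t) = 5.3 → t = ln(18.77/5.3)/k = 98870 s = 27.46 h.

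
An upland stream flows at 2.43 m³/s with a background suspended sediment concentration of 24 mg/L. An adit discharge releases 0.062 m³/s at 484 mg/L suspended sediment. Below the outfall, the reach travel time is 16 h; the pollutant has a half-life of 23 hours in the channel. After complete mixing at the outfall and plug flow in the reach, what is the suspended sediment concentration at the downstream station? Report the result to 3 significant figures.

21.9 mg/L

Mass balance: C = (2.430·24.00 + 0.06200·484.0) / 2.492 = 88.33/2.492 = 35.44 mg/L.
Half-life 23 h → k = ln 2 / 23 = 0.03014 h⁻¹ = 0.7233 d⁻¹.
First-order decay: C = 35.44·exp(−k·t) = 35.44·0.6174 = 21.88 mg/L.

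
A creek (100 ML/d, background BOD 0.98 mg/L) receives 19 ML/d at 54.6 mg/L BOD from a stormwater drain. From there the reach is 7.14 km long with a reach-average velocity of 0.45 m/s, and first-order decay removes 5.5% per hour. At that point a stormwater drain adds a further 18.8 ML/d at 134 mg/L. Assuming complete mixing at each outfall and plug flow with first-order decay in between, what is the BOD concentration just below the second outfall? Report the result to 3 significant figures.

24.7 mg/L

Flow-weighted average: C = (100.0·0.9800 + 19.00·54.60) / 119.0 = 1135/119.0 = 9.541 mg/L; combined flow 119.0 ML/d.
Travel time t = 7.14·1000 / 0.45 = 15870 s = 4.407 h.
5.5%/h lost → k = −ln(1 − 0.055) = 0.05657 h⁻¹.
After decay, C = 9.541 × e^(−kt) = 9.541 × 0.7793 = 7.436 mg/L.
At the second outfall, C = (119.0·7.436 + 18.80·134.0) / (119.0 + 18.80) = 24.70 mg/L.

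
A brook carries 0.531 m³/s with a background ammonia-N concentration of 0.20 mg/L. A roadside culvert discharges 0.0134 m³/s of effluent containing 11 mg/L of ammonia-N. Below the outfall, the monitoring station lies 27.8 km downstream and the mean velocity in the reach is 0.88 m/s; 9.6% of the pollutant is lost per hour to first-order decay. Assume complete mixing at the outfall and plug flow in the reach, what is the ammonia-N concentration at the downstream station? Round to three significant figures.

Mass balance: C = (0.5310·0.2000 + 0.01340·11.00) / 0.5444 = 0.2536/0.5444 = 0.4658 mg/L.
Travel time t = 27.8·1000 / 0.88 = 31590 s = 8.775 h.
9.6%/h lost → k = −ln(1 − 0.096) = 0.1009 h⁻¹.
First-order decay: C = 0.4658·exp(−k·t) = 0.4658·0.4124 = 0.1921 mg/L.

0.192 mg/L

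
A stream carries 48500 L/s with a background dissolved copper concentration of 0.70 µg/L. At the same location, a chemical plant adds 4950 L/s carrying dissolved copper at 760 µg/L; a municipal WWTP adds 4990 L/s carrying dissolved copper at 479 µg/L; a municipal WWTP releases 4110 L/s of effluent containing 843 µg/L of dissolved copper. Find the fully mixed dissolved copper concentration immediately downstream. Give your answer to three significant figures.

Flow-weighted average: C = (48500·0.7000 + 4950·760.0 + 4990·479.0 + 4110·843.0) / 62550 = 9651000/62550 = 154.3 µg/L.

154 µg/L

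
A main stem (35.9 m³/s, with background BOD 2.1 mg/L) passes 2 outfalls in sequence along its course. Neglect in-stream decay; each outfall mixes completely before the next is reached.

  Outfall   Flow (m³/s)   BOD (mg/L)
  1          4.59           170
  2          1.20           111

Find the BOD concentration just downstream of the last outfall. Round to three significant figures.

After outfall 1: Q = 35.90 + 4.590 = 40.49 m³/s; C = (35.90·2.100 + 4.590·170.0)/40.49 = 21.13 mg/L.
After outfall 2: Q = 40.49 + 1.200 = 41.69 m³/s; C = (40.49·21.13 + 1.200·111.0)/41.69 = 23.72 mg/L.

23.7 mg/L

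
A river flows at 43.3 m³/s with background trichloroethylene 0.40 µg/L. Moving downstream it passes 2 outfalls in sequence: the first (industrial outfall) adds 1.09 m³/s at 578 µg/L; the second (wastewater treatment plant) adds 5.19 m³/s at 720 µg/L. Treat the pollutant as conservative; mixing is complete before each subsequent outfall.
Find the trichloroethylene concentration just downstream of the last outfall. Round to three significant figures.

88.4 µg/L

Below outfall 1: Q → 44.39 m³/s, C = (43.30·0.4000 + 1.090·578.0)/44.39 = 14.58 µg/L.
Below outfall 2: Q → 49.58 m³/s, C = (44.39·14.58 + 5.190·720.0)/49.58 = 88.43 µg/L.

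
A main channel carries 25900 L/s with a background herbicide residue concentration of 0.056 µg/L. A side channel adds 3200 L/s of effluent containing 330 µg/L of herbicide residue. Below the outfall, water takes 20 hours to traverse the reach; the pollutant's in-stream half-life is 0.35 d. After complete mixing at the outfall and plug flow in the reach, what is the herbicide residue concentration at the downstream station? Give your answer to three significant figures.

6.98 µg/L

Mass balance: C = (25900·0.05600 + 3200·330.0) / 29100 = 1057000/29100 = 36.34 µg/L.
Half-life 0.35 d → k = ln 2 / 0.35 = 1.980 d⁻¹.
Applying C = C₀e^(−kt): 36.34 × 0.1920 = 6.976 µg/L.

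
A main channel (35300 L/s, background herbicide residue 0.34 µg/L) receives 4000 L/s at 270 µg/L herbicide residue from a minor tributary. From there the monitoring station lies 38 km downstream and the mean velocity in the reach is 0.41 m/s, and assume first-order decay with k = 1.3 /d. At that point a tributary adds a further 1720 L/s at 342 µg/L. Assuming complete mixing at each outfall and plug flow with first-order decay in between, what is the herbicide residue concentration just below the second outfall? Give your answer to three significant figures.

20.9 µg/L

Mass balance: C = (35300·0.3400 + 4000·270.0) / 39300 = 1092000/39300 = 27.79 µg/L; combined flow 39300 L/s.
Travel time t = 38·1000 / 0.41 = 92680 s = 25.75 h.
After decay, C = 27.79 × e^(−kt) = 27.79 × 0.2479 = 6.890 µg/L.
Second outfall: C = (39300·6.890 + 1720·342.0)/41020 = 20.94 µg/L.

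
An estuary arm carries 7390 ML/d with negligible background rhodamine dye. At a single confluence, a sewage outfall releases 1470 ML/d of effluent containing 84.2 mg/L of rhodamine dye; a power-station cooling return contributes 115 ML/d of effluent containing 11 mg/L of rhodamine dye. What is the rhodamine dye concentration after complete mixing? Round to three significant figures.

Mass balance: C = (7390·0 + 1470·84.20 + 115.0·11.00) / 8975 = 125000/8975 = 13.93 mg/L.

13.9 mg/L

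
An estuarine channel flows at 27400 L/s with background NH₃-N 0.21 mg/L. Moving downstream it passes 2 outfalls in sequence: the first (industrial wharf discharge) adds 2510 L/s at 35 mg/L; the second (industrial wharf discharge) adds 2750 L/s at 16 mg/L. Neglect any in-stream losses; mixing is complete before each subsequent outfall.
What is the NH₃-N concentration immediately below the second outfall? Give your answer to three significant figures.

Below outfall 1: Q → 29910 L/s, C = (27400·0.2100 + 2510·35.00)/29910 = 3.130 mg/L.
Below outfall 2: Q → 32660 L/s, C = (29910·3.130 + 2750·16.00)/32660 = 4.213 mg/L.

4.21 mg/L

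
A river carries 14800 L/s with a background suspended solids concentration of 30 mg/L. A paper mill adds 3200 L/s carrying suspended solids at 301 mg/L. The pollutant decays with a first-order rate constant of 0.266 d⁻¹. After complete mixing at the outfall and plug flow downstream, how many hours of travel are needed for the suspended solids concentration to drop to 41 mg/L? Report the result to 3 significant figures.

58.2 h

Mass balance: C = (14800·30.00 + 3200·301.0) / 18000 = 1407000/18000 = 78.18 mg/L.
78.18·exp(−k·t) = 41 → t = ln(78.18/41)/k = 209600 s = 58.23 h.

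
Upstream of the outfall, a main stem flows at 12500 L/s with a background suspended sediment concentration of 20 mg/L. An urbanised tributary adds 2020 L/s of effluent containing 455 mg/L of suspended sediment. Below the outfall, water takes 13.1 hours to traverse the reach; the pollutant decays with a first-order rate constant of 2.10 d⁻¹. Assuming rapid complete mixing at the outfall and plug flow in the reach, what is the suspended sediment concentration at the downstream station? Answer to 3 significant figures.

Conservation of mass: C = (12500·20.00 + 2020·455.0) / 14520 = 1169000/14520 = 80.52 mg/L.
Decay over the reach: 80.52·exp(−kt) = 80.52·0.3178 = 25.59 mg/L.

25.6 mg/L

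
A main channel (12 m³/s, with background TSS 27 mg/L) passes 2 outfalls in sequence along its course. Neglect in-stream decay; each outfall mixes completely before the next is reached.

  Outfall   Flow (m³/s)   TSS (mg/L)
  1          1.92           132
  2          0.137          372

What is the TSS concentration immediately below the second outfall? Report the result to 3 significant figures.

44.7 mg/L

Below outfall 1: Q → 13.92 m³/s, C = (12.00·27.00 + 1.920·132.0)/13.92 = 41.48 mg/L.
Below outfall 2: Q → 14.06 m³/s, C = (13.92·41.48 + 0.1370·372.0)/14.06 = 44.70 mg/L.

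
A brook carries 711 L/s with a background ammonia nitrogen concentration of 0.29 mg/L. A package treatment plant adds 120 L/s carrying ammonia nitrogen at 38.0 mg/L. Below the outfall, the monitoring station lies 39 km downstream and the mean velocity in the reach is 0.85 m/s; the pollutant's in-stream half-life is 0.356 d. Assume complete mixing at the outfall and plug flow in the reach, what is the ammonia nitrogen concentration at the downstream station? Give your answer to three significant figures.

After mixing, C = (711.0·0.2900 + 120.0·38.00) / 831.0 = 4766/831.0 = 5.735 mg/L.
Travel time t = 39·1000 / 0.85 = 45880 s = 12.75 h.
Half-life 0.356 d → k = ln 2 / 0.356 = 1.947 d⁻¹.
Decay over the reach: 5.735·exp(−kt) = 5.735·0.3556 = 2.039 mg/L.

2.04 mg/L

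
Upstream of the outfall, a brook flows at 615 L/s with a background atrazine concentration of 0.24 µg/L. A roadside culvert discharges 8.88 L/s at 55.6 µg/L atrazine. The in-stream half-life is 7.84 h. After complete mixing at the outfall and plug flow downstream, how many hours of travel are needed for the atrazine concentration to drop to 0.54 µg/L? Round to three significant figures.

7.28 h

Flow-weighted average: C = (615.0·0.2400 + 8.880·55.60) / 623.9 = 641.3/623.9 = 1.028 µg/L.
Half-life 7.84 h → k = ln 2 / 7.84 = 0.08841 h⁻¹ = 2.122 d⁻¹.
1.028·exp(−k·t) = 0.54 → t = ln(1.028/0.54)/k = 26210 s = 7.281 h.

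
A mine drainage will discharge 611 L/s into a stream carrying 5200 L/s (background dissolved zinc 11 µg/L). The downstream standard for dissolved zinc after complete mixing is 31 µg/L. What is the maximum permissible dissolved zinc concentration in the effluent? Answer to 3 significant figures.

201 µg/L

At the limit, (Qr·Cr + Qe·Cₑ)/(Qr + Qe) = 31:
Cₑ = (5811·31 − 5200·11.00) / 611.0 = 201.2 µg/L.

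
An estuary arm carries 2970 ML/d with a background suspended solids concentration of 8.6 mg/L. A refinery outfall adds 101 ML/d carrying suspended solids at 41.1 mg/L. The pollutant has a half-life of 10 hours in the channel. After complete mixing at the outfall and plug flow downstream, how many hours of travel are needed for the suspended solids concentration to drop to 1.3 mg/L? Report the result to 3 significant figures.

28.9 h

Flow-weighted average: C = (2970·8.600 + 101.0·41.10) / 3071 = 29690/3071 = 9.669 mg/L.
Half-life 10 h → k = ln 2 / 10 = 0.06931 h⁻¹ = 1.664 d⁻¹.
9.669·exp(−k·t) = 1.3 → t = ln(9.669/1.3)/k = 104200 s = 28.95 h.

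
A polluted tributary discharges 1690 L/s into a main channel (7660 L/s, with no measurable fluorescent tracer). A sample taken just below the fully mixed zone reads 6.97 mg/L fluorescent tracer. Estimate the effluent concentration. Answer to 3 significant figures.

Mass balance: 7660·0 + 1690·Cₑ = 9350·6.970
→ Cₑ = (9350·6.970 − 7660·0) / 1690 = 38.56 mg/L.

38.6 mg/L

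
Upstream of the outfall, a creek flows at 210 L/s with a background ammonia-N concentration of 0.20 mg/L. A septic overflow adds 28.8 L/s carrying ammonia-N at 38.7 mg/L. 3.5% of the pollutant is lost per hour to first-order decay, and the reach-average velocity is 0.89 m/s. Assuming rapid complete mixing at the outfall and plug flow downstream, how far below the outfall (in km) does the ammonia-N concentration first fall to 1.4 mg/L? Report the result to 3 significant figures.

112 km

After mixing, C = (210.0·0.2000 + 28.80·38.70) / 238.8 = 1157/238.8 = 4.843 mg/L.
3.5%/h lost → k = −ln(1 − 0.035) = 0.03563 h⁻¹.
Set 4.843·exp(−k·t) = 1.4 → t = ln(4.843/1.4)/k = 125400 s = 34.84 h.
Distance = v·t = 0.89·125400 = 111600 m = 111.6 km.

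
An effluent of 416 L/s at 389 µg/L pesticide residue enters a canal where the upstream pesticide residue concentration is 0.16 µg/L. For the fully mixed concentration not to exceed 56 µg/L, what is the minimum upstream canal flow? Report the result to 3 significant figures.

Set C_mix = 56: (Q·0.1600 + 416.0·389.0) / (Q + 416.0) = 56
→ Q = 416.0·(389.0 − 56)/(56 − 0.1600) = 2481 L/s.

2480 L/s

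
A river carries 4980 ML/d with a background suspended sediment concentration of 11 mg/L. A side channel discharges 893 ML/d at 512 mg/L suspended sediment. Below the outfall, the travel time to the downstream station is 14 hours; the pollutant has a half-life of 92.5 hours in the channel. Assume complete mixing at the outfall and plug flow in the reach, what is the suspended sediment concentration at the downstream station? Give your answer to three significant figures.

Mass balance: C = (4980·11.00 + 893.0·512.0) / 5873 = 512000/5873 = 87.18 mg/L.
Half-life 92.5 h → k = ln 2 / 92.5 = 0.007493 h⁻¹ = 0.1798 d⁻¹.
Applying C = C₀e^(−kt): 87.18 × 0.9004 = 78.50 mg/L.

78.5 mg/L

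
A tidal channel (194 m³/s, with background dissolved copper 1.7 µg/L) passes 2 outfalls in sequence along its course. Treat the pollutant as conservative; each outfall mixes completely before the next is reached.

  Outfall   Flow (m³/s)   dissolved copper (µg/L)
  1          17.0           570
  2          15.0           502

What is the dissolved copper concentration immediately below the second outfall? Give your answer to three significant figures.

77.7 µg/L

After outfall 1: Q = 194.0 + 17.00 = 211.0 m³/s; C = (194.0·1.700 + 17.00·570.0)/211.0 = 47.49 µg/L.
After outfall 2: Q = 211.0 + 15.00 = 226.0 m³/s; C = (211.0·47.49 + 15.00·502.0)/226.0 = 77.65 µg/L.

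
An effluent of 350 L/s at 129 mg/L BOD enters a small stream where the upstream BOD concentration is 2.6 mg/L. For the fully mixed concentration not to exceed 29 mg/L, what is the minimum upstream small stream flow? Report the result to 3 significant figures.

1330 L/s

Set C_mix = 29: (Q·2.600 + 350.0·129.0) / (Q + 350.0) = 29
→ Q = 350.0·(129.0 − 29)/(29 − 2.600) = 1326 L/s.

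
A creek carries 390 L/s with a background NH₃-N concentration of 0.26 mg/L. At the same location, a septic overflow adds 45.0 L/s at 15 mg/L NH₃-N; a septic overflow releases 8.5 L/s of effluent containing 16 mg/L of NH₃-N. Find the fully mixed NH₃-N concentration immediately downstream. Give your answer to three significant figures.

Conservation of mass: C = (390.0·0.2600 + 45.00·15.00 + 8.500·16.00) / 443.5 = 912.4/443.5 = 2.057 mg/L.

2.06 mg/L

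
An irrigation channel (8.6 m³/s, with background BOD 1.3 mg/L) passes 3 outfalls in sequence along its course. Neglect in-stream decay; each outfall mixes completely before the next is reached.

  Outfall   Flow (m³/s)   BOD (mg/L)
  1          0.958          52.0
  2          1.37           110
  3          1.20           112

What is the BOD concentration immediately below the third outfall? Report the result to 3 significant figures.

After outfall 1: Q = 8.600 + 0.9580 = 9.558 m³/s; C = (8.600·1.300 + 0.9580·52.00)/9.558 = 6.382 mg/L.
After outfall 2: Q = 9.558 + 1.370 = 10.93 m³/s; C = (9.558·6.382 + 1.370·110.0)/10.93 = 19.37 mg/L.
After outfall 3: Q = 10.93 + 1.200 = 12.13 m³/s; C = (10.93·19.37 + 1.200·112.0)/12.13 = 28.54 mg/L.

28.5 mg/L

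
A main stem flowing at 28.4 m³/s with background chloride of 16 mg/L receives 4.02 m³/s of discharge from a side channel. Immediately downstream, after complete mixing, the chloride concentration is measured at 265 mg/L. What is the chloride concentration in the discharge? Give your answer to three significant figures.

2020 mg/L

Mass balance: 28.40·16.00 + 4.020·Cₑ = 32.42·265.0
→ Cₑ = (32.42·265.0 − 28.40·16.00) / 4.020 = 2024 mg/L.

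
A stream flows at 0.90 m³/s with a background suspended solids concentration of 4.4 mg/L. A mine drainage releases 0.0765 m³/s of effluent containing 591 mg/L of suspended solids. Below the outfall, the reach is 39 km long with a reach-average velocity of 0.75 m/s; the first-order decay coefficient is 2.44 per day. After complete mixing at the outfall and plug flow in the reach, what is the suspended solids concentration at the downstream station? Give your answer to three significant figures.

Mass balance: C = (0.9000·4.400 + 0.07650·591.0) / 0.9765 = 49.17/0.9765 = 50.35 mg/L.
Travel time t = 39·1000 / 0.75 = 52000 s = 14.44 h.
Decay over the reach: 50.35·exp(−kt) = 50.35·0.2303 = 11.60 mg/L.

11.6 mg/L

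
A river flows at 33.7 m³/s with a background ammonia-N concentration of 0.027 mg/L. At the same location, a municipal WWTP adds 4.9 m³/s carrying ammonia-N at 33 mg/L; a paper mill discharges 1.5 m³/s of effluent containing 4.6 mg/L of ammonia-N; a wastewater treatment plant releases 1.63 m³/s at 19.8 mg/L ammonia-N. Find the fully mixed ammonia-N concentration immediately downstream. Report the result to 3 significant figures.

Flow-weighted average: C = (33.70·0.02700 + 4.900·33.00 + 1.500·4.600 + 1.630·19.80) / 41.73 = 201.8/41.73 = 4.835 mg/L.

4.84 mg/L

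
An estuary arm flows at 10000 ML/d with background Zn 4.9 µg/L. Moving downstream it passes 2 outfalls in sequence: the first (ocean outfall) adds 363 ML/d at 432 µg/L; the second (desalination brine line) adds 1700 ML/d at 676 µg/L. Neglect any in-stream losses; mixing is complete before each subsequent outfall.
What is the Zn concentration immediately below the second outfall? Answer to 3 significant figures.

112 µg/L

After outfall 1: Q = 10000 + 363.0 = 10360 ML/d; C = (10000·4.900 + 363.0·432.0)/10360 = 19.86 µg/L.
After outfall 2: Q = 10360 + 1700 = 12060 ML/d; C = (10360·19.86 + 1700·676.0)/12060 = 112.3 µg/L.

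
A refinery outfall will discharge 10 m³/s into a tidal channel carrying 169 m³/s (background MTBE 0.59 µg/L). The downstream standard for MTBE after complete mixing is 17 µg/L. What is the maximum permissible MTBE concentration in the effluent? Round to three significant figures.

At the limit, (Qr·Cr + Qe·Cₑ)/(Qr + Qe) = 17:
Cₑ = (179.0·17 − 169.0·0.5900) / 10.00 = 294.3 µg/L.

294 µg/L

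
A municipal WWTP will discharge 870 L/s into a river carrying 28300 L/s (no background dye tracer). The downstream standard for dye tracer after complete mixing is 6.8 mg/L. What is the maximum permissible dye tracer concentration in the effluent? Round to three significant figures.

At the limit, (Qr·Cr + Qe·Cₑ)/(Qr + Qe) = 6.8:
Cₑ = (29170·6.8 − 28300·0) / 870.0 = 228.0 mg/L.

228 mg/L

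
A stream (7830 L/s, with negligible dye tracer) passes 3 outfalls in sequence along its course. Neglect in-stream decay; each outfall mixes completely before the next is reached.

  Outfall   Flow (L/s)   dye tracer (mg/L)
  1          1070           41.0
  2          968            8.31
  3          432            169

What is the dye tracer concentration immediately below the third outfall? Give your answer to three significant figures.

12.1 mg/L

After outfall 1: Q = 7830 + 1070 = 8900 L/s; C = (7830·0 + 1070·41.00)/8900 = 4.929 mg/L.
After outfall 2: Q = 8900 + 968.0 = 9868 L/s; C = (8900·4.929 + 968.0·8.310)/9868 = 5.261 mg/L.
After outfall 3: Q = 9868 + 432.0 = 10300 L/s; C = (9868·5.261 + 432.0·169.0)/10300 = 12.13 mg/L.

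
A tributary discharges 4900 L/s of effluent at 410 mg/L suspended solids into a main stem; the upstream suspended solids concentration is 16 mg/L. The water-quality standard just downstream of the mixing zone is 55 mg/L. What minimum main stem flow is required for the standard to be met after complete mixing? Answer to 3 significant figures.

44600 L/s

Set C_mix = 55: (Q·16.00 + 4900·410.0) / (Q + 4900) = 55
→ Q = 4900·(410.0 − 55)/(55 − 16.00) = 44600 L/s.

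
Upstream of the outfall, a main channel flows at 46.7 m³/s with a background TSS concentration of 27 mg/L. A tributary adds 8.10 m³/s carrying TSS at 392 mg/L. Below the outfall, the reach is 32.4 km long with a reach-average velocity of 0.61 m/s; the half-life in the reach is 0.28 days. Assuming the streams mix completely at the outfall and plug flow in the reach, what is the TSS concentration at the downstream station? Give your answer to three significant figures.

17.7 mg/L

Conservation of mass: C = (46.70·27.00 + 8.100·392.0) / 54.80 = 4436/54.80 = 80.95 mg/L.
Travel time t = 32.4·1000 / 0.61 = 53110 s = 14.75 h.
Half-life 0.28 d → k = ln 2 / 0.28 = 2.476 d⁻¹.
After decay, C = 80.95 × e^(−kt) = 80.95 × 0.2183 = 17.67 mg/L.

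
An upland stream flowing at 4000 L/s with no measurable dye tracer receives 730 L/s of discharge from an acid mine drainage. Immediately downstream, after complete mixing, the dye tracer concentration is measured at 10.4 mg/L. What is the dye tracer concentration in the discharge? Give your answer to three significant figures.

67.4 mg/L

Mass balance: 4000·0 + 730.0·Cₑ = 4730·10.40
→ Cₑ = (4730·10.40 − 4000·0) / 730.0 = 67.39 mg/L.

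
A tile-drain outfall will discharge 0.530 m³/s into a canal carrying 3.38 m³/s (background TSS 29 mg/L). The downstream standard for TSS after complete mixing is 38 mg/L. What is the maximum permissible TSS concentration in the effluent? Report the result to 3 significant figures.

95.4 mg/L

At the limit, (Qr·Cr + Qe·Cₑ)/(Qr + Qe) = 38:
Cₑ = (3.910·38 − 3.380·29.00) / 0.5300 = 95.40 mg/L.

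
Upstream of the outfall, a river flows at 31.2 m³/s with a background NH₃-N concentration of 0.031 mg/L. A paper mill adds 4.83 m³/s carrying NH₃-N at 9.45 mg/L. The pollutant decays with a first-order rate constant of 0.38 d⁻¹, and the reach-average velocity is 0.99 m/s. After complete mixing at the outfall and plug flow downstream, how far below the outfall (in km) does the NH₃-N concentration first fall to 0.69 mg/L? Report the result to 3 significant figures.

141 km

After mixing, C = (31.20·0.03100 + 4.830·9.450) / 36.03 = 46.61/36.03 = 1.294 mg/L.
Set 1.294·exp(−k·t) = 0.69 → t = ln(1.294/0.69)/k = 142900 s = 39.70 h.
Distance = v·t = 0.99·142900 = 141500 m = 141.5 km.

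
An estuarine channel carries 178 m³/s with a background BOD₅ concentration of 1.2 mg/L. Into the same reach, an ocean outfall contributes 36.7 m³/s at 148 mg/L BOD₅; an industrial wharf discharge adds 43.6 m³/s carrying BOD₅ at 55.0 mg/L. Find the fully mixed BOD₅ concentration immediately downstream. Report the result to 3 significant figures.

Mixed concentration C = ΣQC/ΣQ = (178.0·1.200 + 36.70·148.0 + 43.60·55.00) / 258.3 = 8043/258.3 = 31.14 mg/L.

31.1 mg/L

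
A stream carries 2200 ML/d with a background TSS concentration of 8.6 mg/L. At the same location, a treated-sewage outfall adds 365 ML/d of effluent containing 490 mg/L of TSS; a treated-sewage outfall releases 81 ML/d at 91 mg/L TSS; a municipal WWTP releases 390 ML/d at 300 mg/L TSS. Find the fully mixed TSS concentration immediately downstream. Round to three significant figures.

After mixing, C = (2200·8.600 + 365.0·490.0 + 81.00·91.00 + 390.0·300.0) / 3036 = 322100/3036 = 106.1 mg/L.

106 mg/L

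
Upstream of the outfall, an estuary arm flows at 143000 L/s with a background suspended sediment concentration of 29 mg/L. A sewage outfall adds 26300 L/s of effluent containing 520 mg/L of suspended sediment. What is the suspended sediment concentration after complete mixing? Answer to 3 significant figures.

105 mg/L

Flow-weighted average: C = (143000·29.00 + 26300·520.0) / 169300 = 17820000/169300 = 105.3 mg/L.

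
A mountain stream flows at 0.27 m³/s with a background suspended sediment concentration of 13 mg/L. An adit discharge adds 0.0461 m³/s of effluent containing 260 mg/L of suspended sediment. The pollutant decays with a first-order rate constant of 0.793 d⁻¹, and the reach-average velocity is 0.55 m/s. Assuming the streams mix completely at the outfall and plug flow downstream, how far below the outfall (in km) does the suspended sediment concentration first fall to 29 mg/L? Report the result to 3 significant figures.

Mass balance: C = (0.2700·13.00 + 0.04610·260.0) / 0.3161 = 15.50/0.3161 = 49.02 mg/L.
Set 49.02·exp(−k·t) = 29 → t = ln(49.02/29)/k = 57200 s = 15.89 h.
Distance = v·t = 0.55·57200 = 31460 m = 31.46 km.

31.5 km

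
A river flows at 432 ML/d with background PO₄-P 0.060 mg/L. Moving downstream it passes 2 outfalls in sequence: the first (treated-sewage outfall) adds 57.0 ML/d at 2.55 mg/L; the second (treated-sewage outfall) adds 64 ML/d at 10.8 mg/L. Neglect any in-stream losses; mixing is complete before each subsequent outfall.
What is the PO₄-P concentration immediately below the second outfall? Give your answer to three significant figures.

1.56 mg/L

Below outfall 1: Q → 489.0 ML/d, C = (432.0·0.06000 + 57.00·2.550)/489.0 = 0.3502 mg/L.
Below outfall 2: Q → 553.0 ML/d, C = (489.0·0.3502 + 64.00·10.80)/553.0 = 1.560 mg/L.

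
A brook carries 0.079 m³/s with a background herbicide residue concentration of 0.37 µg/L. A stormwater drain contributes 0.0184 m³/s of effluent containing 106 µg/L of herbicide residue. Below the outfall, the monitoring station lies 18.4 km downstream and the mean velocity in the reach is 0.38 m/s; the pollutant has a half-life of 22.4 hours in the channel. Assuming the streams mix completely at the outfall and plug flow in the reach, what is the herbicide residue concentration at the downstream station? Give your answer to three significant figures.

13.4 µg/L

Flow-weighted average: C = (0.07900·0.3700 + 0.01840·106.0) / 0.09740 = 1.980/0.09740 = 20.32 µg/L.
Travel time t = 18.4·1000 / 0.38 = 48420 s = 13.45 h.
Half-life 22.4 h → k = ln 2 / 22.4 = 0.03094 h⁻¹ = 0.7427 d⁻¹.
Applying C = C₀e^(−kt): 20.32 × 0.6595 = 13.41 µg/L.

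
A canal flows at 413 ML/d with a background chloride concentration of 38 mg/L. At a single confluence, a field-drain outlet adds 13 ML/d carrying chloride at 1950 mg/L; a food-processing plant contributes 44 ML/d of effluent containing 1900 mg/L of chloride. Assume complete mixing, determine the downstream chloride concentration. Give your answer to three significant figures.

265 mg/L

Mixed concentration C = ΣQC/ΣQ = (413.0·38.00 + 13.00·1950 + 44.00·1900) / 470.0 = 124600/470.0 = 265.2 mg/L.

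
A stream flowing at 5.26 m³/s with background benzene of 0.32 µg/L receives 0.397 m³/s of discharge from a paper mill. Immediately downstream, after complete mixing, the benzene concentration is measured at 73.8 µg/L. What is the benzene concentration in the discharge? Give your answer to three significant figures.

1050 µg/L

Mass balance: 5.260·0.3200 + 0.3970·Cₑ = 5.657·73.80
→ Cₑ = (5.657·73.80 − 5.260·0.3200) / 0.3970 = 1047 µg/L.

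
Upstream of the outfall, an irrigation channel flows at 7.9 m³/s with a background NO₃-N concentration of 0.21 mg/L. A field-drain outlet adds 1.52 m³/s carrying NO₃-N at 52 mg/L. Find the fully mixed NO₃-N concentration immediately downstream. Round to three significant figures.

8.57 mg/L

Conservation of mass: C = (7.900·0.2100 + 1.520·52.00) / 9.420 = 80.70/9.420 = 8.567 mg/L.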